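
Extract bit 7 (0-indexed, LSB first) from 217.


0b11011001, position 7 = 1

1


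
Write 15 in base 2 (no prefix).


15 = 1111 in binary

1111


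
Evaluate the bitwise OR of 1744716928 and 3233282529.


0b1100111111111100100010010000000 | 0b11000000101101111111100111100001 = 0b11100111111111111111110111100001 = 3892313569

3892313569


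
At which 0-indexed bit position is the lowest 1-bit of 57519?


0b1110000010101111. Lowest set bit at position 0

0


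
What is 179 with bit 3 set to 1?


179 | (1 << 3) = 179 | 8 = 187

187


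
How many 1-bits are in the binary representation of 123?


0b1111011 has 6 set bits

6


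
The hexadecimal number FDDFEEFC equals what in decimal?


FDDFEEFC hex = 4259311356 decimal

4259311356


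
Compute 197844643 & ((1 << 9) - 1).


197844643 & 511 = 163

163


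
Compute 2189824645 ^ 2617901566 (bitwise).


0b10000010100001100001001010000101 ^ 0b10011100000010100000000111111110 = 0b11110100011000001001101111011 = 512496507

512496507


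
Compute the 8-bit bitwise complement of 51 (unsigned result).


~0b110011 = 0b11001100 = 204 (8-bit unsigned)

204


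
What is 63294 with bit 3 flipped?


63294 ^ (1 << 3) = 63294 ^ 8 = 63286

63286


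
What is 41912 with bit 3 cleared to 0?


41912 & ~(1 << 3) = 41904

41904


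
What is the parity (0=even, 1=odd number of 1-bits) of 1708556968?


0b1100101110101101000001010101000 has 14 ones => parity 0

0


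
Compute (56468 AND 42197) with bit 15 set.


Step 1: 56468 & 42197 = 33940
Step 2: 33940 | (1 << 15) = 33940 | 32768 = 33940

33940


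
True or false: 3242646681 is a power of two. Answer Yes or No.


0b11000001010001101101110010011001. Multiple bits set => No

No


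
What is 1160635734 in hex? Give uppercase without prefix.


1160635734 = 452DE556 hex

452DE556


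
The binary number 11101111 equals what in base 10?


11101111 in decimal = 239

239


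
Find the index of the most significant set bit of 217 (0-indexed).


0b11011001. Highest set bit at position 7

7


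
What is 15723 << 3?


0b11110101101011 << 3 = 0b11110101101011000 = 125784

125784


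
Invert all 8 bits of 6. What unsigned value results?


6 ^ 255 = 249

249


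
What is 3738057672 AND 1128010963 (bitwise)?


0b11011110110011100011101111001000 & 0b1000011001111000001010011010011 = 0b1000010000011000001000011000000 = 1108086976

1108086976


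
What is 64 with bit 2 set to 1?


64 | (1 << 2) = 64 | 4 = 68

68


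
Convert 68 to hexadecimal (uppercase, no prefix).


68 = 44 hex

44


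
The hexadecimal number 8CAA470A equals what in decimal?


8CAA470A hex = 2359969546 decimal

2359969546


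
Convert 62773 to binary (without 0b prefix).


62773 = 1111010100110101 in binary

1111010100110101


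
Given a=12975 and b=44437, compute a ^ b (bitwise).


12975 ^ 44437 = 40762

40762


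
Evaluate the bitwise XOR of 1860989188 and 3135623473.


0b1101110111011000111000100000100 ^ 0b10111010111001011101000100110001 = 0b11010100000010011010000000110101 = 3557400629

3557400629


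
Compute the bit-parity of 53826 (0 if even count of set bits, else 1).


0b1101001001000010 has 6 ones => parity 0

0


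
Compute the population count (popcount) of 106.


0b1101010 has 4 set bits

4


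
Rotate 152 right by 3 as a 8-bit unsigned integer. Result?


Rotate 0b10011000 right by 3 (8-bit) = 0b10011 = 19

19


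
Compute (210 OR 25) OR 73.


Step 1: 210 | 25 = 219
Step 2: 219 | 73 = 219

219


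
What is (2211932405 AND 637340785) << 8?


Step 1: 2211932405 & 637340785 = 30738545
Step 2: 30738545 << 8 = 7869067520

7869067520


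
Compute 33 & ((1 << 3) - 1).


33 & 7 = 1

1


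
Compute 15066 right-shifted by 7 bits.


0b11101011011010 >> 7 = 0b1110101 = 117

117


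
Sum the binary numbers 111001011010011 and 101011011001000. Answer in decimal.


111001011010011 + 101011011001000 = 1100100110011011 = 51611

51611


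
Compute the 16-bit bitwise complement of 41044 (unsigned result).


~0b1010000001010100 = 0b101111110101011 = 24491 (16-bit unsigned)

24491


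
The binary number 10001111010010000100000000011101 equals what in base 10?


10001111010010000100000000011101 in decimal = 2403876893

2403876893


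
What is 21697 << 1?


0b101010011000001 << 1 = 0b1010100110000010 = 43394

43394


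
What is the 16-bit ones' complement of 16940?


16940 ^ 65535 = 48595

48595


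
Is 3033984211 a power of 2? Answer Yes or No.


0b10110100110101101110110011010011. Multiple bits set => No

No


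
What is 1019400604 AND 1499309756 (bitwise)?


0b111100110000101101000110011100 & 0b1011001010111011010011010111100 = 0b11000010000001000000010011100 = 406880412

406880412


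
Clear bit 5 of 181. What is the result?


181 & ~(1 << 5) = 149

149


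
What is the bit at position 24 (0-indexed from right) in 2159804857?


0b10000000101111000000000110111001, position 24 = 0

0


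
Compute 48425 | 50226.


0b1011110100101001 | 0b1100010000110010 = 0b1111110100111011 = 64827

64827


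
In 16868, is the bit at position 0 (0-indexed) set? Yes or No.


0b100000111100100, bit 0 = 0. No

No


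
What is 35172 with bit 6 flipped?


35172 ^ (1 << 6) = 35172 ^ 64 = 35108

35108


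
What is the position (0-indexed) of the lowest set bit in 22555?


0b101100000011011. Lowest set bit at position 0

0


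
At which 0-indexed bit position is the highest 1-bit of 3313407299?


0b11000101011111101001010101000011. Highest set bit at position 31

31


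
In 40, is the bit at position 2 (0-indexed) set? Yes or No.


0b101000, bit 2 = 0. No

No


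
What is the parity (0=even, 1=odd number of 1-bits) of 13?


0b1101 has 3 ones => parity 1

1


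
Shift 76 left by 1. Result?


0b1001100 << 1 = 0b10011000 = 152

152


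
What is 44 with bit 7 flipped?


44 ^ (1 << 7) = 44 ^ 128 = 172

172


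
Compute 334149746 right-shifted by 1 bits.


0b10011111010101011100001110010 >> 1 = 0b1001111101010101110000111001 = 167074873

167074873


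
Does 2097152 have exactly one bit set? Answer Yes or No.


0b1000000000000000000000. Only one bit set => Yes

Yes


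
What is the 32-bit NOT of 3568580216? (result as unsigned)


~0b11010100101101000011011001111000 = 0b101011010010111100100110000111 = 726387079 (32-bit unsigned)

726387079


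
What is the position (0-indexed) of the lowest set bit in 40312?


0b1001110101111000. Lowest set bit at position 3

3


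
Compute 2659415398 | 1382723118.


0b10011110100000110111010101100110 | 0b1010010011010101010111000101110 = 0b11011110111010111111111101101110 = 3740008302

3740008302


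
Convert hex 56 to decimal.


56 hex = 86 decimal

86


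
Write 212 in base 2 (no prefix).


212 = 11010100 in binary

11010100


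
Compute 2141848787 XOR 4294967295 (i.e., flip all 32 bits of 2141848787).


2141848787 ^ 4294967295 = 2153118508

2153118508


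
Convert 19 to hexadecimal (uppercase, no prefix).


19 = 13 hex

13


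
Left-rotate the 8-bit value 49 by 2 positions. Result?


Rotate 0b110001 left by 2 (8-bit) = 0b11000100 = 196

196


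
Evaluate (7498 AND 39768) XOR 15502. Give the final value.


Step 1: 7498 & 39768 = 6472
Step 2: 6472 ^ 15502 = 9670

9670


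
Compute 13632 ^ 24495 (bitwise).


0b11010101000000 ^ 0b101111110101111 = 0b110101011101111 = 27375

27375


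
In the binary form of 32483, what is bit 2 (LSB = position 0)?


0b111111011100011, position 2 = 0

0


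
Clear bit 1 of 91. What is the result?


91 & ~(1 << 1) = 89

89


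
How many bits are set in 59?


0b111011 has 5 set bits

5


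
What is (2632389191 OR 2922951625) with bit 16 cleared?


Step 1: 2632389191 | 2922951625 = 3204428751
Step 2: 3204428751 & ~(1 << 16) = 3204363215

3204363215


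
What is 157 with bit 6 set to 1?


157 | (1 << 6) = 157 | 64 = 221

221


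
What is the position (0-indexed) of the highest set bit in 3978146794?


0b11101101000111011011001111101010. Highest set bit at position 31

31


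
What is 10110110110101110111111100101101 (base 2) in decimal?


10110110110101110111111100101101 in decimal = 3067576109

3067576109


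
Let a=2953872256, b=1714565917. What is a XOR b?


2953872256 ^ 1714565917 = 3592597661

3592597661


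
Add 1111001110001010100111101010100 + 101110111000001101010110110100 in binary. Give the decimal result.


1111001110001010100111101010100 + 101110111000001101010110110100 = 10101000101001100010010100001000 = 2829460744

2829460744


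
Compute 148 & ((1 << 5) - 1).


148 & 31 = 20

20


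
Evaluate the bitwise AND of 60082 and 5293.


0b1110101010110010 & 0b1010010101101 = 0b10100000 = 160

160


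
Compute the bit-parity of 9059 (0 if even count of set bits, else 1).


0b10001101100011 has 7 ones => parity 1

1


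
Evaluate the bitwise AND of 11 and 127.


0b1011 & 0b1111111 = 0b1011 = 11

11


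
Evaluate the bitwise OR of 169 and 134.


0b10101001 | 0b10000110 = 0b10101111 = 175

175


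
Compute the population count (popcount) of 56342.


0b1101110000010110 has 8 set bits

8


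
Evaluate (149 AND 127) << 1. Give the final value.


Step 1: 149 & 127 = 21
Step 2: 21 << 1 = 42

42


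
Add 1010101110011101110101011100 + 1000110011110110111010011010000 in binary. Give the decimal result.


1010101110011101110101011100 + 1000110011110110111010011010000 = 1010001001101010101001000101100 = 1362448940

1362448940


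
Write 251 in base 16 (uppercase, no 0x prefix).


251 = FB hex

FB


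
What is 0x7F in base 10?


7F hex = 127 decimal

127


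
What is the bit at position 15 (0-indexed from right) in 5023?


0b1001110011111, position 15 = 0

0


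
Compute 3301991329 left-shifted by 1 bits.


0b11000100110100000110001110100001 << 1 = 0b110001001101000001100011101000010 = 6603982658

6603982658


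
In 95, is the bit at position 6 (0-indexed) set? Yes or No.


0b1011111, bit 6 = 1. Yes

Yes


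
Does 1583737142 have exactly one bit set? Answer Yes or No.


0b1011110011001011110100100110110. Multiple bits set => No

No


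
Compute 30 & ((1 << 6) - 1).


30 & 63 = 30

30


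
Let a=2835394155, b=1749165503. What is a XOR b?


2835394155 ^ 1749165503 = 3242363860

3242363860


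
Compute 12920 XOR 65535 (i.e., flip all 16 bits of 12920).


12920 ^ 65535 = 52615

52615


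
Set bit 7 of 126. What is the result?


126 | (1 << 7) = 126 | 128 = 254

254


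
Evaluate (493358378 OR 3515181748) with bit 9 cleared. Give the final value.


Step 1: 493358378 | 3515181748 = 3723325374
Step 2: 3723325374 & ~(1 << 9) = 3723324862

3723324862


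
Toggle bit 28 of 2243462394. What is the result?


2243462394 ^ (1 << 28) = 2243462394 ^ 268435456 = 2511897850

2511897850


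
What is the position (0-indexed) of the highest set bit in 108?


0b1101100. Highest set bit at position 6

6


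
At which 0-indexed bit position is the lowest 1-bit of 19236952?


0b1001001011000100001011000. Lowest set bit at position 3

3


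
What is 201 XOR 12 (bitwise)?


0b11001001 ^ 0b1100 = 0b11000101 = 197

197


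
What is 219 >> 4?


0b11011011 >> 4 = 0b1101 = 13

13


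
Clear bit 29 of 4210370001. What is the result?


4210370001 & ~(1 << 29) = 3673499089

3673499089


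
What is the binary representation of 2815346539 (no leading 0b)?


2815346539 = 10100111110011101100011101101011 in binary

10100111110011101100011101101011


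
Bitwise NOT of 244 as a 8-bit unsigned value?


~0b11110100 = 0b1011 = 11 (8-bit unsigned)

11


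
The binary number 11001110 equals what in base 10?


11001110 in decimal = 206

206


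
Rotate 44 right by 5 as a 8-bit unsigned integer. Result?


Rotate 0b101100 right by 5 (8-bit) = 0b1100001 = 97

97


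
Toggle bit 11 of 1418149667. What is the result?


1418149667 ^ (1 << 11) = 1418149667 ^ 2048 = 1418147619

1418147619


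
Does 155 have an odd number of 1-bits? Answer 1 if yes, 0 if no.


0b10011011 has 5 ones => parity 1

1


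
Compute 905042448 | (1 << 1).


905042448 | (1 << 1) = 905042448 | 2 = 905042450

905042450


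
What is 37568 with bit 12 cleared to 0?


37568 & ~(1 << 12) = 33472

33472


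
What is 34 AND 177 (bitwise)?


0b100010 & 0b10110001 = 0b100000 = 32

32


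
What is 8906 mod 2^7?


8906 & 127 = 74

74


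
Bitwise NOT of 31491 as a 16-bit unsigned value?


~0b111101100000011 = 0b1000010011111100 = 34044 (16-bit unsigned)

34044


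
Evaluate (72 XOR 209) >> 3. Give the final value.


Step 1: 72 ^ 209 = 153
Step 2: 153 >> 3 = 19

19


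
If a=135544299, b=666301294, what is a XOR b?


135544299 ^ 666301294 = 799198853

799198853


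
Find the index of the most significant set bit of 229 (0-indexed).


0b11100101. Highest set bit at position 7

7


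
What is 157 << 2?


0b10011101 << 2 = 0b1001110100 = 628

628


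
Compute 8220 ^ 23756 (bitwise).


0b10000000011100 ^ 0b101110011001100 = 0b111110011010000 = 31952

31952


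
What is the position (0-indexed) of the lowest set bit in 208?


0b11010000. Lowest set bit at position 4

4


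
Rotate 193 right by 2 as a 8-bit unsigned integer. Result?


Rotate 0b11000001 right by 2 (8-bit) = 0b1110000 = 112

112


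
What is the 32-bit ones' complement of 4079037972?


4079037972 ^ 4294967295 = 215929323

215929323


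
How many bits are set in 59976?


0b1110101001001000 has 7 set bits

7


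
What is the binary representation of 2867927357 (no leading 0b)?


2867927357 = 10101010111100010001100100111101 in binary

10101010111100010001100100111101


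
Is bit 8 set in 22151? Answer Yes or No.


0b101011010000111, bit 8 = 0. No

No


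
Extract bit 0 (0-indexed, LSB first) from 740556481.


0b101100001000111111111011000001, position 0 = 1

1


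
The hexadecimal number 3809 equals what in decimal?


3809 hex = 14345 decimal

14345


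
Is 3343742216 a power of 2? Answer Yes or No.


0b11000111010011010111010100001000. Multiple bits set => No

No


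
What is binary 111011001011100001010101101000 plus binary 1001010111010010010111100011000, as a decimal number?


111011001011100001010101101000 + 1001010111010010010111100011000 = 10000110000101110100010010000000 = 2249671808

2249671808


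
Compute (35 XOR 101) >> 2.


Step 1: 35 ^ 101 = 70
Step 2: 70 >> 2 = 17

17


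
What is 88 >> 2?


0b1011000 >> 2 = 0b10110 = 22

22


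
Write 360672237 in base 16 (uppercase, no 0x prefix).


360672237 = 157F6BED hex

157F6BED


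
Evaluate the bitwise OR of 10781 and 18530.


0b10101000011101 | 0b100100001100010 = 0b110101001111111 = 27263

27263


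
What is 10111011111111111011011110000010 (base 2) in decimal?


10111011111111111011011110000010 in decimal = 3154098050

3154098050


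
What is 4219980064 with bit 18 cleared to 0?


4219980064 & ~(1 << 18) = 4219717920

4219717920


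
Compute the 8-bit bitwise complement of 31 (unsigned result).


~0b11111 = 0b11100000 = 224 (8-bit unsigned)

224


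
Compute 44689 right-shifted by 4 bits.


0b1010111010010001 >> 4 = 0b101011101001 = 2793

2793


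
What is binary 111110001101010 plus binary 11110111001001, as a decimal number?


111110001101010 + 11110111001001 = 1011101000110011 = 47667

47667


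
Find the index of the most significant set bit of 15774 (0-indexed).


0b11110110011110. Highest set bit at position 13

13


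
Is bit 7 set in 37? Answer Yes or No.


0b100101, bit 7 = 0. No

No


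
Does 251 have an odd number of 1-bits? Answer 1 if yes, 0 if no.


0b11111011 has 7 ones => parity 1

1


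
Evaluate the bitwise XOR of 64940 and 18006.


0b1111110110101100 ^ 0b100011001010110 = 0b1011101111111010 = 48122

48122


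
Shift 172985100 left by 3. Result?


0b1010010011111000101100001100 << 3 = 0b1010010011111000101100001100000 = 1383880800

1383880800


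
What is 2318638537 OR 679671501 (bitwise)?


0b10001010001100111001110111001001 | 0b101000100000101111011011001101 = 0b10101010101100111111111111001101 = 2863923149

2863923149


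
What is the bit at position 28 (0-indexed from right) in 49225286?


0b10111011110001111001000110, position 28 = 0

0


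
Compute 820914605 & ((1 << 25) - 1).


820914605 & 33554431 = 15608237

15608237


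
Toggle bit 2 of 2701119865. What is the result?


2701119865 ^ (1 << 2) = 2701119865 ^ 4 = 2701119869

2701119869


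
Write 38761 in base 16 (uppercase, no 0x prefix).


38761 = 9769 hex

9769


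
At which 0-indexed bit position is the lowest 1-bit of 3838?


0b111011111110. Lowest set bit at position 1

1


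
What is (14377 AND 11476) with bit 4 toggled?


Step 1: 14377 & 11476 = 10240
Step 2: 10240 ^ (1 << 4) = 10240 ^ 16 = 10256

10256


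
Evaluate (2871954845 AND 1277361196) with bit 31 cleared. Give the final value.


Step 1: 2871954845 & 1277361196 = 136481804
Step 2: 136481804 & ~(1 << 31) = 136481804

136481804


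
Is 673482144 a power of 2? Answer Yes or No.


0b101000001001001000010110100000. Multiple bits set => No

No


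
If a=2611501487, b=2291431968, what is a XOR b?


2611501487 ^ 2291431968 = 322708367

322708367


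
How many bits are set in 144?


0b10010000 has 2 set bits

2


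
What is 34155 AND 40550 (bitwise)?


0b1000010101101011 & 0b1001111001100110 = 0b1000010001100010 = 33890

33890


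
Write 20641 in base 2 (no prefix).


20641 = 101000010100001 in binary

101000010100001


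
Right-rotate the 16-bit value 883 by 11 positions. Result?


Rotate 0b1101110011 right by 11 (16-bit) = 0b110111001100000 = 28256

28256


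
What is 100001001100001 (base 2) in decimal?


100001001100001 in decimal = 16993

16993


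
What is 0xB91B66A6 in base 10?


B91B66A6 hex = 3105580710 decimal

3105580710


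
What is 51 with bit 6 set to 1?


51 | (1 << 6) = 51 | 64 = 115

115


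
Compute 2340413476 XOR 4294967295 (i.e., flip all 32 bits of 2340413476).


2340413476 ^ 4294967295 = 1954553819

1954553819


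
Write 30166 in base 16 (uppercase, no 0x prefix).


30166 = 75D6 hex

75D6


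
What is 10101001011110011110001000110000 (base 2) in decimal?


10101001011110011110001000110000 in decimal = 2843337264

2843337264


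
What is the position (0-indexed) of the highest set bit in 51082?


0b1100011110001010. Highest set bit at position 15

15


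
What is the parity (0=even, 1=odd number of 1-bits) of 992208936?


0b111011001000111110100000101000 has 14 ones => parity 0

0


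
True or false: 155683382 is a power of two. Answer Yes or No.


0b1001010001111000101000110110. Multiple bits set => No

No


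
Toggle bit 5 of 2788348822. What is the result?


2788348822 ^ (1 << 5) = 2788348822 ^ 32 = 2788348854

2788348854


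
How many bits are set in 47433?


0b1011100101001001 has 8 set bits

8


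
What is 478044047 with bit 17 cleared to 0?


478044047 & ~(1 << 17) = 477912975

477912975


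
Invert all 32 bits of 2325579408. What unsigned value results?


2325579408 ^ 4294967295 = 1969387887

1969387887


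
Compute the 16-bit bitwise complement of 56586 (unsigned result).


~0b1101110100001010 = 0b10001011110101 = 8949 (16-bit unsigned)

8949


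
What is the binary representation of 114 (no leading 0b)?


114 = 1110010 in binary

1110010


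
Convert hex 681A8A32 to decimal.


681A8A32 hex = 1746569778 decimal

1746569778


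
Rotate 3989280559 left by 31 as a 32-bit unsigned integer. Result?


Rotate 0b11101101110001111001011100101111 left by 31 (32-bit) = 0b11110110111000111100101110010111 = 4142123927

4142123927


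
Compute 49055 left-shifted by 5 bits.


0b1011111110011111 << 5 = 0b101111111001111100000 = 1569760

1569760


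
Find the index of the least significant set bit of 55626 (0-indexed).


0b1101100101001010. Lowest set bit at position 1

1


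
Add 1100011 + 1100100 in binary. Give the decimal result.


1100011 + 1100100 = 11000111 = 199

199


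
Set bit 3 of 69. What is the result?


69 | (1 << 3) = 69 | 8 = 77

77


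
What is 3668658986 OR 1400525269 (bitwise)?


0b11011010101010110100101100101010 | 0b1010011011110100101000111010101 = 0b11011011111110110101101111111111 = 3690683391

3690683391


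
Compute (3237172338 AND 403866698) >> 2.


Step 1: 3237172338 & 403866698 = 1180738
Step 2: 1180738 >> 2 = 295184

295184


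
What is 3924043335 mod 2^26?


3924043335 & 67108863 = 31729223

31729223


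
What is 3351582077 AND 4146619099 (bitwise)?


0b11000111110001010001010101111101 & 0b11110111001010000110001011011011 = 0b11000111000000000000000001011001 = 3338666073

3338666073


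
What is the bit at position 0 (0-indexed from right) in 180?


0b10110100, position 0 = 0

0


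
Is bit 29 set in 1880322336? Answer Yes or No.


0b1110000000100110111000100100000, bit 29 = 1. Yes

Yes


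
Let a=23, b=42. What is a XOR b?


23 ^ 42 = 61

61


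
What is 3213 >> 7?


0b110010001101 >> 7 = 0b11001 = 25

25


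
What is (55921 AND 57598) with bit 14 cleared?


Step 1: 55921 & 57598 = 49264
Step 2: 49264 & ~(1 << 14) = 32880

32880


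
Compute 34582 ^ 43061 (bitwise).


0b1000011100010110 ^ 0b1010100000110101 = 0b10111100100011 = 12067

12067


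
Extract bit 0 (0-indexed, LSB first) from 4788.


0b1001010110100, position 0 = 0

0


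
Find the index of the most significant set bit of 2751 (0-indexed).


0b101010111111. Highest set bit at position 11

11


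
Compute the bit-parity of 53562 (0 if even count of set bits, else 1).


0b1101000100111010 has 8 ones => parity 0

0


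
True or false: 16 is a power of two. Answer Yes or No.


0b10000. Only one bit set => Yes

Yes


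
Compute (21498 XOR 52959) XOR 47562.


Step 1: 21498 ^ 52959 = 40229
Step 2: 40229 ^ 47562 = 9455

9455


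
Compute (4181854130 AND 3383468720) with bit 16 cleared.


Step 1: 4181854130 & 3383468720 = 3372352176
Step 2: 3372352176 & ~(1 << 16) = 3372352176

3372352176


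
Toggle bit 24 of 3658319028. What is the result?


3658319028 ^ (1 << 24) = 3658319028 ^ 16777216 = 3675096244

3675096244


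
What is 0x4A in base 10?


4A hex = 74 decimal

74


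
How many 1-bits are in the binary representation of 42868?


0b1010011101110100 has 9 set bits

9


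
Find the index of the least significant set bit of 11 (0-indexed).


0b1011. Lowest set bit at position 0

0


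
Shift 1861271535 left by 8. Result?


0b1101110111100001011111111101111 << 8 = 0b110111011110000101111111110111100000000 = 476485512960

476485512960


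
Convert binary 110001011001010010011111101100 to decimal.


110001011001010010011111101100 in decimal = 828712940

828712940


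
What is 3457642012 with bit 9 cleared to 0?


3457642012 & ~(1 << 9) = 3457641500

3457641500


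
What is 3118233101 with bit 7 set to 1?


3118233101 | (1 << 7) = 3118233101 | 128 = 3118233229

3118233229


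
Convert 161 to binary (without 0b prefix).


161 = 10100001 in binary

10100001


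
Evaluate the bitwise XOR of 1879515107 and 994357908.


0b1110000000001110001111111100011 ^ 0b111011010001001011001010010100 = 0b1001011010000111010110101110111 = 1262726519

1262726519


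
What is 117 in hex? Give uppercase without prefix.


117 = 75 hex

75


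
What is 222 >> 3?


0b11011110 >> 3 = 0b11011 = 27

27


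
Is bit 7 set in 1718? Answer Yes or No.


0b11010110110, bit 7 = 1. Yes

Yes


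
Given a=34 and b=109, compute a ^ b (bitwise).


34 ^ 109 = 79

79


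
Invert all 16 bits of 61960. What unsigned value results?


61960 ^ 65535 = 3575

3575


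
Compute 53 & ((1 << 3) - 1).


53 & 7 = 5

5


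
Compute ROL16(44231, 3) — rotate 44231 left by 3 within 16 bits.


Rotate 0b1010110011000111 left by 3 (16-bit) = 0b110011000111101 = 26173

26173


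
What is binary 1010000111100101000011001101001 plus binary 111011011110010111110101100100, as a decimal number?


1010000111100101000011001101001 + 111011011110010111110101100100 = 10001100011011000000001111001101 = 2355889101

2355889101


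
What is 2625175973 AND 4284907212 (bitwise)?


0b10011100011110010000000110100101 & 0b11111111011001100111111011001100 = 0b10011100011000000000000010000100 = 2623537284

2623537284


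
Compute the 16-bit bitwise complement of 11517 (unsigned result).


~0b10110011111101 = 0b1101001100000010 = 54018 (16-bit unsigned)

54018


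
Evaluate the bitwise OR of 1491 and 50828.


0b10111010011 | 0b1100011010001100 = 0b1100011111011111 = 51167

51167


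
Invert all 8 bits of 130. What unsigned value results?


130 ^ 255 = 125

125


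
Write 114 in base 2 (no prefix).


114 = 1110010 in binary

1110010


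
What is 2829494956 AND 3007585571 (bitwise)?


0b10101000101001101010101010101100 & 0b10110011010001000001110100100011 = 0b10100000000001000000100000100000 = 2684618784

2684618784


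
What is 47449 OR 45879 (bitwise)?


0b1011100101011001 | 0b1011001100110111 = 0b1011101101111111 = 47999

47999


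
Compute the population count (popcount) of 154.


0b10011010 has 4 set bits

4


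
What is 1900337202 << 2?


0b1110001010001001101100000110010 << 2 = 0b111000101000100110110000011001000 = 7601348808

7601348808


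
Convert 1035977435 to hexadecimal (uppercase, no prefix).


1035977435 = 3DBFC2DB hex

3DBFC2DB


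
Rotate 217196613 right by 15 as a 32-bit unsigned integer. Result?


Rotate 0b1100111100100010100001000101 right by 15 (32-bit) = 0b1010000100010100001100111100100 = 1351227876

1351227876


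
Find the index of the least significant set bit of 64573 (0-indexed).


0b1111110000111101. Lowest set bit at position 0

0


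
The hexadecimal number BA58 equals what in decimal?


BA58 hex = 47704 decimal

47704


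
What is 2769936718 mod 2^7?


2769936718 & 127 = 78

78


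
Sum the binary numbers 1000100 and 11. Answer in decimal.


1000100 + 11 = 1000111 = 71

71


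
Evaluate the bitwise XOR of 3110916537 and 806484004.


0b10111001011011001101000110111001 ^ 0b110000000100011111100000100100 = 0b10001001011111010010100110011101 = 2306681245

2306681245


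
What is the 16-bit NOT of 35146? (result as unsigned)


~0b1000100101001010 = 0b111011010110101 = 30389 (16-bit unsigned)

30389


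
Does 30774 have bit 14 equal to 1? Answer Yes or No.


0b111100000110110, bit 14 = 1. Yes

Yes


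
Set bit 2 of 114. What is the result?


114 | (1 << 2) = 114 | 4 = 118

118


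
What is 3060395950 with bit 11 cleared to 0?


3060395950 & ~(1 << 11) = 3060393902

3060393902


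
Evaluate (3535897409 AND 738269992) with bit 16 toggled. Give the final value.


Step 1: 3535897409 & 738269992 = 66304
Step 2: 66304 ^ (1 << 16) = 66304 ^ 65536 = 768

768


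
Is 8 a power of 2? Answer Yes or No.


0b1000. Only one bit set => Yes

Yes


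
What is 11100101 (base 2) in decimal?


11100101 in decimal = 229

229


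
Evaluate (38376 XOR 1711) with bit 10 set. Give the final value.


Step 1: 38376 ^ 1711 = 37703
Step 2: 37703 | (1 << 10) = 37703 | 1024 = 38727

38727


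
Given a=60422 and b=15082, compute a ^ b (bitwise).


60422 ^ 15082 = 55020

55020


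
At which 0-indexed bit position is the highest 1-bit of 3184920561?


0b10111101110101100000011111110001. Highest set bit at position 31

31


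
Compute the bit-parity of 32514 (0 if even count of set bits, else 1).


0b111111100000010 has 8 ones => parity 0

0


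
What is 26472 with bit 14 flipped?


26472 ^ (1 << 14) = 26472 ^ 16384 = 10088

10088


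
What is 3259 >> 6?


0b110010111011 >> 6 = 0b110010 = 50

50


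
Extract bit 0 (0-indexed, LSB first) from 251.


0b11111011, position 0 = 1

1


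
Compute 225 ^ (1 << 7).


225 ^ (1 << 7) = 225 ^ 128 = 97

97


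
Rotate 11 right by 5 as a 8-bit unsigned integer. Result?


Rotate 0b1011 right by 5 (8-bit) = 0b1011000 = 88

88


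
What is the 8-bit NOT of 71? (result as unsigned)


~0b1000111 = 0b10111000 = 184 (8-bit unsigned)

184


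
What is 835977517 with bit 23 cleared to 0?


835977517 & ~(1 << 23) = 827588909

827588909


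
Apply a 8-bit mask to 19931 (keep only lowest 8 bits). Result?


19931 & 255 = 219

219


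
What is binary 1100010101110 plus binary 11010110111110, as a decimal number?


1100010101110 + 11010110111110 = 100111001101100 = 20076

20076


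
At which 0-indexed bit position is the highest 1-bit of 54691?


0b1101010110100011. Highest set bit at position 15

15


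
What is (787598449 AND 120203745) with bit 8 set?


Step 1: 787598449 & 120203745 = 102762593
Step 2: 102762593 | (1 << 8) = 102762593 | 256 = 102762849

102762849


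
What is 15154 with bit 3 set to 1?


15154 | (1 << 3) = 15154 | 8 = 15162

15162


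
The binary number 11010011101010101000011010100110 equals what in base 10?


11010011101010101000011010100110 in decimal = 3551168166

3551168166


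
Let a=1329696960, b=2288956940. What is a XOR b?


1329696960 ^ 2288956940 = 3341756108

3341756108


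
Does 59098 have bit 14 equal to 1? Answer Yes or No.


0b1110011011011010, bit 14 = 1. Yes

Yes


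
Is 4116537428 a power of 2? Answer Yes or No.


0b11110101010111010110000001010100. Multiple bits set => No

No


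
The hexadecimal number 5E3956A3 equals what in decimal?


5E3956A3 hex = 1580816035 decimal

1580816035


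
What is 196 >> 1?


0b11000100 >> 1 = 0b1100010 = 98

98


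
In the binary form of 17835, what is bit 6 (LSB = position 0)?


0b100010110101011, position 6 = 0

0


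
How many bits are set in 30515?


0b111011100110011 has 10 set bits

10


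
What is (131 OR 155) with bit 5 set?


Step 1: 131 | 155 = 155
Step 2: 155 | (1 << 5) = 155 | 32 = 187

187


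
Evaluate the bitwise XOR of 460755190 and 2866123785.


0b11011011101101001000011110110 ^ 0b10101010110101011001010000001001 = 0b10110001101000110000010011111111 = 2980250879

2980250879


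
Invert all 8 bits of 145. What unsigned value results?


145 ^ 255 = 110

110


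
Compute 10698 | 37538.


0b10100111001010 | 0b1001001010100010 = 0b1011101111101010 = 48106

48106


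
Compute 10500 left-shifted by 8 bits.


0b10100100000100 << 8 = 0b1010010000010000000000 = 2688000

2688000


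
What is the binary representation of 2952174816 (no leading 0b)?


2952174816 = 10101111111101101001110011100000 in binary

10101111111101101001110011100000


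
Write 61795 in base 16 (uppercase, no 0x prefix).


61795 = F163 hex

F163


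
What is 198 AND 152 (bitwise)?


0b11000110 & 0b10011000 = 0b10000000 = 128

128


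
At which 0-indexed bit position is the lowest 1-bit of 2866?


0b101100110010. Lowest set bit at position 1

1


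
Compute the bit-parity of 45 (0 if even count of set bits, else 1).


0b101101 has 4 ones => parity 0

0


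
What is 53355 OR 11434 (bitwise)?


0b1101000001101011 | 0b10110010101010 = 0b1111110011101011 = 64747

64747


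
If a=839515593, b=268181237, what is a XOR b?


839515593 ^ 268181237 = 1039524668

1039524668


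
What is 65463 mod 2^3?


65463 & 7 = 7

7


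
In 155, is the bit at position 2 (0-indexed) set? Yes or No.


0b10011011, bit 2 = 0. No

No


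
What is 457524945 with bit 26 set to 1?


457524945 | (1 << 26) = 457524945 | 67108864 = 524633809

524633809


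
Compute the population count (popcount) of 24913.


0b110000101010001 has 6 set bits

6


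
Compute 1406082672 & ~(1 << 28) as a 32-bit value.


1406082672 & ~(1 << 28) = 1137647216

1137647216


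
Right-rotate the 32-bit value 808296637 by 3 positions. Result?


Rotate 0b110000001011011010000010111101 right by 3 (32-bit) = 0b10100110000001011011010000010111 = 2785391639

2785391639


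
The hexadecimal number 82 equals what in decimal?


82 hex = 130 decimal

130


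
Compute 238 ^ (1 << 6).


238 ^ (1 << 6) = 238 ^ 64 = 174

174


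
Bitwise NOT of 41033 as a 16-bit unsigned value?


~0b1010000001001001 = 0b101111110110110 = 24502 (16-bit unsigned)

24502


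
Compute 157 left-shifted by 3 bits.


0b10011101 << 3 = 0b10011101000 = 1256

1256


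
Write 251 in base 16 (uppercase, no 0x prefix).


251 = FB hex

FB


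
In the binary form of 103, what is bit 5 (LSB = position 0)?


0b1100111, position 5 = 1

1


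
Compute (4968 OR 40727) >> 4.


Step 1: 4968 | 40727 = 40831
Step 2: 40831 >> 4 = 2551

2551


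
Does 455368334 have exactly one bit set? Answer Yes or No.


0b11011001001000101111010001110. Multiple bits set => No

No


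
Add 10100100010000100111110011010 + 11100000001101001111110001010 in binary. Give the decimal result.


10100100010000100111110011010 + 11100000001101001111110001010 = 110000100011101110111100100100 = 814673700

814673700


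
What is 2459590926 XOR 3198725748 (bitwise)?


0b10010010100110100110000100001110 ^ 0b10111110101010001010111001110100 = 0b101100001100101100111101111010 = 741527418

741527418


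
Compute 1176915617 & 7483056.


0b1000110001001100100111010100001 & 0b11100100010111010110000 = 0b1000100000111010100000 = 2231968

2231968


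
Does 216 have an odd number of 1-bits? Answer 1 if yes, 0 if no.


0b11011000 has 4 ones => parity 0

0


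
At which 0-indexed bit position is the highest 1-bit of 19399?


0b100101111000111. Highest set bit at position 14

14


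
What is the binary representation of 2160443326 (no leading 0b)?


2160443326 = 10000000110001011011111110111110 in binary

10000000110001011011111110111110


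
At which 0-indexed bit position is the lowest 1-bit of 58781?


0b1110010110011101. Lowest set bit at position 0

0


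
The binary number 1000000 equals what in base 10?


1000000 in decimal = 64

64


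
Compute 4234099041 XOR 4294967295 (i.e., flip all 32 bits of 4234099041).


4234099041 ^ 4294967295 = 60868254

60868254


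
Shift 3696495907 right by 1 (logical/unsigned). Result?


0b11011100010101000000110100100011 >> 1 = 0b1101110001010100000011010010001 = 1848247953

1848247953


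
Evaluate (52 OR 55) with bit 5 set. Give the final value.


Step 1: 52 | 55 = 55
Step 2: 55 | (1 << 5) = 55 | 32 = 55

55


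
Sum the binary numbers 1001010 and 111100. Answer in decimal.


1001010 + 111100 = 10000110 = 134

134


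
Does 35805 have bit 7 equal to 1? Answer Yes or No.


0b1000101111011101, bit 7 = 1. Yes

Yes


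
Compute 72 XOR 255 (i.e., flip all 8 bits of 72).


72 ^ 255 = 183

183


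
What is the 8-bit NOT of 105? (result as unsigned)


~0b1101001 = 0b10010110 = 150 (8-bit unsigned)

150


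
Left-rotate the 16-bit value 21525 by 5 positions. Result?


Rotate 0b101010000010101 left by 5 (16-bit) = 0b1000001010101010 = 33450

33450


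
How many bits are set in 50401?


0b1100010011100001 has 7 set bits

7


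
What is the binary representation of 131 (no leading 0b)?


131 = 10000011 in binary

10000011


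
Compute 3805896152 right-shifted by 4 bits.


0b11100010110110010101110111011000 >> 4 = 0b1110001011011001010111011101 = 237868509

237868509


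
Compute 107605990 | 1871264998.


0b110011010011110111111100110 | 0b1101111100010010011110011100110 = 0b1101111111010011111111111100110 = 1877606374

1877606374


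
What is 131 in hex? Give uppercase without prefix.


131 = 83 hex

83


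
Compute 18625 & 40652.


0b100100011000001 & 0b1001111011001100 = 0b100011000000 = 2240

2240


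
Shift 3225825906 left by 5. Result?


0b11000000010001100011001001110010 << 5 = 0b1100000001000110001100100111001000000 = 103226428992

103226428992


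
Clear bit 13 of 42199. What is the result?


42199 & ~(1 << 13) = 34007

34007


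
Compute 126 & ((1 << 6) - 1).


126 & 63 = 62

62


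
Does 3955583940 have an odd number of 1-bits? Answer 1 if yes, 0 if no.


0b11101011110001010110101111000100 has 18 ones => parity 0

0


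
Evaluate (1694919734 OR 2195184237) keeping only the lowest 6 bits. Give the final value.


Step 1: 1694919734 | 2195184237 = 3889692287
Step 2: 3889692287 & 63 = 63

63


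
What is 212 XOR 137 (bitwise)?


0b11010100 ^ 0b10001001 = 0b1011101 = 93

93


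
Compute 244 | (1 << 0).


244 | (1 << 0) = 244 | 1 = 245

245


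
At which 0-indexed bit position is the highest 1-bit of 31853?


0b111110001101101. Highest set bit at position 14

14


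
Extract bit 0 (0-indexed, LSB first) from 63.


0b111111, position 0 = 1

1


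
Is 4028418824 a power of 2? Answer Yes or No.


0b11110000000111001100101100001000. Multiple bits set => No

No


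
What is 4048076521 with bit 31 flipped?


4048076521 ^ (1 << 31) = 4048076521 ^ 2147483648 = 1900592873

1900592873


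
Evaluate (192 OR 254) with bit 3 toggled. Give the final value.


Step 1: 192 | 254 = 254
Step 2: 254 ^ (1 << 3) = 254 ^ 8 = 246

246


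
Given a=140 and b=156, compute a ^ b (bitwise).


140 ^ 156 = 16

16


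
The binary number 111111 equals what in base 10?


111111 in decimal = 63

63


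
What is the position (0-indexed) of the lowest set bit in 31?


0b11111. Lowest set bit at position 0

0


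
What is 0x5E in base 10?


5E hex = 94 decimal

94


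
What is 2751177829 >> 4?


0b10100011111110111010010001100101 >> 4 = 0b1010001111111011101001000110 = 171948614

171948614


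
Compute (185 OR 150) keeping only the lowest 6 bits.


Step 1: 185 | 150 = 191
Step 2: 191 & 63 = 63

63


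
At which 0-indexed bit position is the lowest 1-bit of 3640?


0b111000111000. Lowest set bit at position 3

3


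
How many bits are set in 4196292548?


0b11111010000111100101011111000100 has 18 set bits

18


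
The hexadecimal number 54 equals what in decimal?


54 hex = 84 decimal

84


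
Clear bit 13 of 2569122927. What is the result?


2569122927 & ~(1 << 13) = 2569114735

2569114735


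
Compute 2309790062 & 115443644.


0b10001001101011001001100101101110 & 0b110111000011000011110111100 = 0b101000001000000100101100 = 10518828

10518828


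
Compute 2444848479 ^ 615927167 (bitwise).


0b10010001101110010110110101011111 ^ 0b100100101101100100110101111111 = 0b10110101000011110010000000100000 = 3037667360

3037667360
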